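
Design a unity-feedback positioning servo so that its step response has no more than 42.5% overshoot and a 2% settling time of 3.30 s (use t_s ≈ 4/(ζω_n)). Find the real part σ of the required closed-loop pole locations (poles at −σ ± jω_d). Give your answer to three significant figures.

The settling-time spec alone fixes σ = ζω_n = 4/t_s = 4/3.30 = 1.21.
(Overshoot then fixes ζ = 0.263 and hence ω_d = σ·√(1−ζ²)/ζ = 4.45 rad/s.)

σ ≈ 1.21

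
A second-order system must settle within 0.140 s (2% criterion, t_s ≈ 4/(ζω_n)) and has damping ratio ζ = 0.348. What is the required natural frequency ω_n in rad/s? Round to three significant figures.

ω_n ≈ 82.1 rad/s

Rearranging t_s ≈ 4/(ζω_n) gives ω_n = 4/(ζ·t_s) = 4/(0.348 × 0.140) = 82.1 rad/s.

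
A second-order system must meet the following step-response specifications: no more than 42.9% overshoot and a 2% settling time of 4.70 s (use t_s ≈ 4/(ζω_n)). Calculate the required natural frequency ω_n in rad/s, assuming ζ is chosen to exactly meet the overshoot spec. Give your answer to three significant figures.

Inverting the overshoot relation: ζ = |ln 0.429|/√(π² + ln²0.429) = 0.260.
Then ω_n = 4/(ζ t_s) = 4/(0.260 × 4.70) = 3.27 rad/s.

ω_n ≈ 3.27 rad/s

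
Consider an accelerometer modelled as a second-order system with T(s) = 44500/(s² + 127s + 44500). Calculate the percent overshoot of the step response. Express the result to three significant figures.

%OS ≈ 37.1%

Matching coefficients with s² + 2ζω_n s + ω_n² gives ω_n² = 44500 ⇒ ω_n = 211 rad/s, and ζ = 127/(2ω_n) = 0.301.
Overshoot: exp(−π·0.301/√(1−0.301²)) = 0.371, i.e. 37.1%.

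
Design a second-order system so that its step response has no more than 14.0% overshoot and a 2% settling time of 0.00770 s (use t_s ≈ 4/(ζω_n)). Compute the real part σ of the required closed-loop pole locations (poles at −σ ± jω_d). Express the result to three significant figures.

The settling-time spec alone fixes σ = ζω_n = 4/t_s = 4/0.00770 = 519.
(Overshoot then fixes ζ = 0.531 and hence ω_d = σ·√(1−ζ²)/ζ = 830 rad/s.)

σ ≈ 519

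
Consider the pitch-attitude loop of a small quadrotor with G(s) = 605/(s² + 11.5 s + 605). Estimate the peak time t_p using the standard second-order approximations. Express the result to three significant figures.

t_p ≈ 0.131 s

Matching coefficients with s² + 2ζω_n s + ω_n² gives ω_n² = 605 ⇒ ω_n = 24.6 rad/s, and ζ = 11.5/(2ω_n) = 0.234.
The damped frequency ω_d = ω_n√(1−ζ²) = 23.9 rad/s. Then t_p = π/ω_d = 0.131 s.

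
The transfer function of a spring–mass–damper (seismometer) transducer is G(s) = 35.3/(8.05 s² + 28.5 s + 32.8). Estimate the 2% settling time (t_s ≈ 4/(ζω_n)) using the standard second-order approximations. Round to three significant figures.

t_s ≈ 2.26 s

Dividing through by 8.05: denominator becomes s² + 3.540 s + 4.075.
So ω_n = √4.075 = 2.02 rad/s and ζ = 3.540/(2·2.02) = 0.877.
t_s ≈ 4/(ζω_n) = 2.26 s.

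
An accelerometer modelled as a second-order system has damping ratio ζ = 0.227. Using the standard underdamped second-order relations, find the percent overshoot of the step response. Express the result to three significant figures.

For an underdamped second-order system, %OS = 100·exp(−πζ/√(1−ζ²)).
πζ/√(1−ζ²) = π·0.227/√(1−0.0515) = 0.7323, so %OS = 100·e^(−0.7323) = 48.1%.

%OS ≈ 48.1%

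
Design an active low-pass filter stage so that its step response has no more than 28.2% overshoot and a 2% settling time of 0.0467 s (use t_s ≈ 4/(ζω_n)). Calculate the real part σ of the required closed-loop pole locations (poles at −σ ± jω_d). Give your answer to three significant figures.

σ ≈ 85.7

The settling-time spec alone fixes σ = ζω_n = 4/t_s = 4/0.0467 = 85.7.
(Overshoot then fixes ζ = 0.374 and hence ω_d = σ·√(1−ζ²)/ζ = 213 rad/s.)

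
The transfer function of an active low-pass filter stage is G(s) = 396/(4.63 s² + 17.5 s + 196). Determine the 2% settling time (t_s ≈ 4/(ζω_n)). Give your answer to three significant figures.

Dividing through by 4.63: denominator becomes s² + 3.780 s + 42.33.
So ω_n = √42.33 = 6.51 rad/s and ζ = 3.780/(2·6.51) = 0.290.
t_s ≈ 4/(ζω_n) = 2.12 s.

t_s ≈ 2.12 s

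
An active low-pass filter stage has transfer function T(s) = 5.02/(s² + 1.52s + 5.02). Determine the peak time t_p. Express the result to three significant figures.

t_p ≈ 1.49 s

ω_n = √5.02 = 2.24 rad/s; ζ = 1.52/(2·2.24) = 0.339.
ω_d = ω_n√(1−ζ²) = 2.11 rad/s. Then t_p = π/ω_d = 1.49 s.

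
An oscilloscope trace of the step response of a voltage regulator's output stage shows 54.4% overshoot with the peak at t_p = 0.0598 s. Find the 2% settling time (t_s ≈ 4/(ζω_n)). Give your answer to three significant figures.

ζ from %OS: ζ = |ln 0.544|/√(π²+ln²0.544) = 0.190.
t_p = π/ω_d ⇒ ω_d = 52.5 rad/s; then ω_n = ω_d/√(1−ζ²) = 53.5 rad/s.
t_s ≈ 4/(ζω_n) = 4/(0.190·53.5) = 0.393 s.

t_s ≈ 0.393 s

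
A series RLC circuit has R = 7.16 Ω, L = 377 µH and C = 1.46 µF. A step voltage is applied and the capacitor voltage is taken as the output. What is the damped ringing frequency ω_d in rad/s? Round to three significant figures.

For a series RLC circuit (capacitor voltage as output), ω_n = 1/√(LC) = 1/√(377 µH · 1.46 µF) = 42600 rad/s.
ζ = (R/2)·√(C/L) = (7.16/2)·√(1.46 µF/377 µH) = 0.223.
ω_d = 42600·√(1 − 0.223²) = 41600 rad/s.

ω_d ≈ 41600 rad/s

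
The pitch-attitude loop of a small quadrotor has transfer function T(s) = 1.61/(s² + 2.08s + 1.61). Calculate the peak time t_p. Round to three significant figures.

ω_n = √1.61 = 1.27 rad/s; ζ = 2.08/(2·1.27) = 0.820.
ω_d = 1.27·√(1 − 0.820²) = 0.727 rad/s. Then t_p = π/ω_d = 4.32 s.

t_p ≈ 4.32 s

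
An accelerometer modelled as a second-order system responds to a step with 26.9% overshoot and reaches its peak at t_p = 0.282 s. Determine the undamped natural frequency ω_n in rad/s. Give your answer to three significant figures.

From the overshoot, ζ = −ln(OS)/√(π²+ln²(OS)) = 0.386.
t_p = π/ω_d ⇒ ω_d = 11.1 rad/s; then ω_n = ω_d/√(1−ζ²) = 12.1 rad/s.

ω_n ≈ 12.1 rad/s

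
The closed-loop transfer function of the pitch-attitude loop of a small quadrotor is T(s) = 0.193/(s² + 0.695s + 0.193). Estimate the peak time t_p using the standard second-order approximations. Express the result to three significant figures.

t_p ≈ 11.7 s

Comparing the denominator to s² + 2ζω_n s + ω_n²: ω_n = √0.193 = 0.439 rad/s, and 2ζω_n = 0.695 so ζ = 0.695/(2·0.439) = 0.791.
ω_d = ω_n√(1−ζ²) = 0.269 rad/s. Then t_p = π/ω_d = 11.7 s.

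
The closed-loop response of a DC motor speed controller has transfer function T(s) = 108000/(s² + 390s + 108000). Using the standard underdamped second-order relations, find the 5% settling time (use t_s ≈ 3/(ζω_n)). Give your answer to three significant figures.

t_s ≈ 0.0154 s

ω_n = √108000 = 329 rad/s; ζ = 390/(2·329) = 0.593.
t_s ≈ 3/(ζω_n) = 3/(0.593·329) = 0.0154 s.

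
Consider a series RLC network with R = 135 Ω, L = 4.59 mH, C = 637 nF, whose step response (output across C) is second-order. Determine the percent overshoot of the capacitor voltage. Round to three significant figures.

For a series RLC circuit (capacitor voltage as output), ω_n = 1/√(LC) = 1/√(4.59 mH · 637 nF) = 18500 rad/s.
ζ = (R/2)·√(C/L) = (135/2)·√(637 nF/4.59 mH) = 0.795.
%OS = 100·exp(−πζ/√(1−ζ²)) = 1.62%.

%OS ≈ 1.62%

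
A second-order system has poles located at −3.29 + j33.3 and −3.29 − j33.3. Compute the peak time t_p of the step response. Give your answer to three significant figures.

t_p = π/ω_d with ω_d = 33.3 (the imaginary part), so t_p = 0.0943 s.

t_p ≈ 0.0943 s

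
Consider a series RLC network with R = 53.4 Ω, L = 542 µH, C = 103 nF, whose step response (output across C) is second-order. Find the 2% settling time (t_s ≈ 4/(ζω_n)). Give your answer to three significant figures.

t_s ≈ 0.0000812 s

For a series RLC circuit (capacitor voltage as output), ω_n = 1/√(LC) = 1/√(542 µH · 103 nF) = 134000 rad/s.
ζ = (R/2)·√(C/L) = (53.4/2)·√(103 nF/542 µH) = 0.368.
t_s ≈ 4/(ζω_n) = 0.0000812 s.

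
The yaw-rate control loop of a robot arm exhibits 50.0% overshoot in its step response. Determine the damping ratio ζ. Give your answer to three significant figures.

From %OS = 100·exp(−πζ/√(1−ζ²)), invert to get ζ = −ln(OS)/√(π² + ln²(OS)) with OS = 0.500.
−ln 0.500 = 0.6931, so ζ = 0.6931/√(π² + 0.4805) = 0.215.

ζ ≈ 0.215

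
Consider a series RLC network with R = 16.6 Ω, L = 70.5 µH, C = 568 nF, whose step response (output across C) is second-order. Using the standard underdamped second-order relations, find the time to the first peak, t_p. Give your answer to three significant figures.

t_p ≈ 0.0000298 s

For a series RLC circuit (capacitor voltage as output), ω_n = 1/√(LC) = 1/√(70.5 µH · 568 nF) = 158000 rad/s.
ζ = (R/2)·√(C/L) = (16.6/2)·√(568 nF/70.5 µH) = 0.745.
ω_d = ω_n√(1−ζ²) = 105000 rad/s. t_p = π/ω_d = 0.0000298 s.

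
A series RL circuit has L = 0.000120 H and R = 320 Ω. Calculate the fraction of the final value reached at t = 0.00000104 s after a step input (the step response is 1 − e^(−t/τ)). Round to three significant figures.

y/y_∞ ≈ 0.938

τ = L/R = 0.000120/320 = 0.000000375 s.
y(t)/y_∞ = 1 − e^(−t/τ) = 1 − e^(−0.00000104/0.000000375) = 1 − e^(−2.77) = 0.938.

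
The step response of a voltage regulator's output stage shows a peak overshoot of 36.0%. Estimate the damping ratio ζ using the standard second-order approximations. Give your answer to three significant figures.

ζ = −ln(OS)/√(π² + (ln OS)²). With OS = 0.360, ln OS = −1.022 and ζ = 1.022/3.304 = 0.309.

ζ ≈ 0.309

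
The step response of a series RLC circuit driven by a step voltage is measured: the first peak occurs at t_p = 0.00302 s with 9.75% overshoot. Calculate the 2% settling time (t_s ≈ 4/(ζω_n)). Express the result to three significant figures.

ζ from %OS: ζ = |ln 0.0975|/√(π²+ln²0.0975) = 0.595.
From t_p = π/ω_d, ω_d = π/0.00302 = 1040 rad/s, so ω_n = ω_d/√(1−ζ²) = 1290 rad/s.
t_s ≈ 4/(ζω_n) = 4/(0.595·1290) = 0.00519 s.

t_s ≈ 0.00519 s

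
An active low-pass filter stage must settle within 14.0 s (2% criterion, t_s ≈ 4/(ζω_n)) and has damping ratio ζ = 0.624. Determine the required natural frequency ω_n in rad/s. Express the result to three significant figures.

Rearranging t_s ≈ 4/(ζω_n) gives ω_n = 4/(ζ·t_s) = 4/(0.624 × 14.0) = 0.458 rad/s.

ω_n ≈ 0.458 rad/s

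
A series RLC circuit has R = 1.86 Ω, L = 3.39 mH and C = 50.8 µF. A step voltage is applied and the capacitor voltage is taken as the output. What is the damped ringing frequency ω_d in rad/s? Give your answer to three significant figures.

For a series RLC circuit (capacitor voltage as output), ω_n = 1/√(LC) = 1/√(3.39 mH · 50.8 µF) = 2410 rad/s.
ζ = (R/2)·√(C/L) = (1.86/2)·√(50.8 µF/3.39 mH) = 0.114.
ω_d = ω_n√(1−ζ²) = 2390 rad/s.

ω_d ≈ 2390 rad/s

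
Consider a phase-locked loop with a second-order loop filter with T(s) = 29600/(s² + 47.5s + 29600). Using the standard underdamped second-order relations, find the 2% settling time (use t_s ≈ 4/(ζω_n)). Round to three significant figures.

Matching coefficients with s² + 2ζω_n s + ω_n² gives ω_n² = 29600 ⇒ ω_n = 172 rad/s, and ζ = 47.5/(2ω_n) = 0.138.
t_s ≈ 4/(ζω_n) = 4/(0.138·172) = 0.168 s.

t_s ≈ 0.168 s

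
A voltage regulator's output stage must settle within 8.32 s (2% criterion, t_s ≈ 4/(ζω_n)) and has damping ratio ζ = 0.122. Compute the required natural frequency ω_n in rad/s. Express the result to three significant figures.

ω_n ≈ 3.94 rad/s

Rearranging t_s ≈ 4/(ζω_n) gives ω_n = 4/(ζ·t_s) = 4/(0.122 × 8.32) = 3.94 rad/s.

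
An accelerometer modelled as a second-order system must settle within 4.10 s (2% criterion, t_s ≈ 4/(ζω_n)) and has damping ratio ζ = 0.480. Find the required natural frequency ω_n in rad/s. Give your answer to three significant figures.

Rearranging t_s ≈ 4/(ζω_n) gives ω_n = 4/(ζ·t_s) = 4/(0.480 × 4.10) = 2.03 rad/s.

ω_n ≈ 2.03 rad/s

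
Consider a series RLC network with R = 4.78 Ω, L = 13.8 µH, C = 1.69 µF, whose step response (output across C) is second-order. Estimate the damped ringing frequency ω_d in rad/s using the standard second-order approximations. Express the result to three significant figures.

ω_d ≈ 114000 rad/s

For a series RLC circuit (capacitor voltage as output), ω_n = 1/√(LC) = 1/√(13.8 µH · 1.69 µF) = 207000 rad/s.
ζ = (R/2)·√(C/L) = (4.78/2)·√(1.69 µF/13.8 µH) = 0.836.
The damped frequency ω_d = ω_n√(1−ζ²) = 114000 rad/s.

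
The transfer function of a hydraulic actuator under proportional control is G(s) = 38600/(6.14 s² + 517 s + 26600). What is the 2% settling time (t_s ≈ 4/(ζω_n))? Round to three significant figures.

Dividing through by 6.14: denominator becomes s² + 84.20 s + 4332.
So ω_n = √4332 = 65.8 rad/s and ζ = 84.20/(2·65.8) = 0.640.
t_s ≈ 4/(ζω_n) = 0.0950 s.

t_s ≈ 0.0950 s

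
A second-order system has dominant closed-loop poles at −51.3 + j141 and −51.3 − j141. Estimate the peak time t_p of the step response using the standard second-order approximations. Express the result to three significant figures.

t_p = π/ω_d with ω_d = 141 (the imaginary part), so t_p = 0.0223 s.

t_p ≈ 0.0223 s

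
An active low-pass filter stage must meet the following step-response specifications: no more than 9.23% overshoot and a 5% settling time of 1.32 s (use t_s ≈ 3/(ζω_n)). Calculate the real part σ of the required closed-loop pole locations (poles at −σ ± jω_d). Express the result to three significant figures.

σ ≈ 2.27

The settling-time spec alone fixes σ = ζω_n = 3/t_s = 3/1.32 = 2.27.
(Overshoot then fixes ζ = 0.604 and hence ω_d = σ·√(1−ζ²)/ζ = 3.00 rad/s.)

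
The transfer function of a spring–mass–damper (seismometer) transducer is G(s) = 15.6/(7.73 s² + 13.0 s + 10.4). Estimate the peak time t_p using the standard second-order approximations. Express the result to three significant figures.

Dividing through by 7.73: denominator becomes s² + 1.682 s + 1.345.
So ω_n = √1.345 = 1.16 rad/s and ζ = 1.682/(2·1.16) = 0.725.
The damped frequency ω_d = ω_n√(1−ζ²) = 0.799 rad/s. t_p = π/ω_d = 3.93 s.

t_p ≈ 3.93 s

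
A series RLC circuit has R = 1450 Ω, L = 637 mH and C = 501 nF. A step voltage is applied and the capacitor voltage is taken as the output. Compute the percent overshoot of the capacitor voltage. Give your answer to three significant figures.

%OS ≈ 7.16%

For a series RLC circuit (capacitor voltage as output), ω_n = 1/√(LC) = 1/√(637 mH · 501 nF) = 1770 rad/s.
ζ = (R/2)·√(C/L) = (1450/2)·√(501 nF/637 mH) = 0.643.
%OS = 100·exp(−πζ/√(1−ζ²)) = 7.16%.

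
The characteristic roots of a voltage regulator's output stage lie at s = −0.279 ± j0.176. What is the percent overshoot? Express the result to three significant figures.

The poles are at −σ ± jω_d with σ = 0.279 and ω_d = 0.176, so ω_n = √(σ²+ω_d²) = 0.330 rad/s and ζ = σ/ω_n = 0.846.
%OS = 100 e^{−πζ/√(1−ζ²)} with ζ = 0.846 gives 0.687%.

%OS ≈ 0.687%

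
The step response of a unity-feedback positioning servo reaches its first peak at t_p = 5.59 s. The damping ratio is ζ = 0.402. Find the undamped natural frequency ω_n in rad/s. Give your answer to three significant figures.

Peak time t_p = π/ω_d, so ω_d = π/t_p = π/5.59 = 0.562 rad/s.
ω_n = ω_d/√(1−ζ²) = 0.562/√0.838 = 0.614 rad/s.

ω_n ≈ 0.614 rad/s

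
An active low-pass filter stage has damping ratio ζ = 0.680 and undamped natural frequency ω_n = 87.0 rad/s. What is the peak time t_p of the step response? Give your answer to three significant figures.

The damped frequency is ω_d = ω_n√(1−ζ²) = 87.0·√(1−0.462) = 63.8 rad/s.
Peak time t_p = π/ω_d = π/63.8 = 0.0492 s.

t_p ≈ 0.0492 s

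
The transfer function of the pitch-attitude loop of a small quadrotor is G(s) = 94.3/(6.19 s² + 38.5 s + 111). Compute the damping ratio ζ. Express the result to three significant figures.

ζ ≈ 0.734

Dividing through by 6.19: denominator becomes s² + 6.220 s + 17.93.
So ω_n = √17.93 = 4.23 rad/s and ζ = 6.220/(2·4.23) = 0.734.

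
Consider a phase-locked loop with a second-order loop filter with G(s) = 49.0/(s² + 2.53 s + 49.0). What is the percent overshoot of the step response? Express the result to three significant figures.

Matching coefficients with s² + 2ζω_n s + ω_n² gives ω_n² = 49.0 ⇒ ω_n = 7.00 rad/s, and ζ = 2.53/(2ω_n) = 0.181.
%OS = 100 e^{−πζ/√(1−ζ²)} with ζ = 0.181 gives 56.1%.

%OS ≈ 56.1%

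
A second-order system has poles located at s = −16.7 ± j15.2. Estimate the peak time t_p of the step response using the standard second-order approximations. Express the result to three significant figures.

t_p ≈ 0.207 s

t_p = π/ω_d with ω_d = 15.2 (the imaginary part), so t_p = 0.207 s.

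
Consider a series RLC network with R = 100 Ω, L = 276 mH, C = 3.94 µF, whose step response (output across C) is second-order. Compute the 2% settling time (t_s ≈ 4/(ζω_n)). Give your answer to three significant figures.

t_s ≈ 0.0221 s

For a series RLC circuit (capacitor voltage as output), ω_n = 1/√(LC) = 1/√(276 mH · 3.94 µF) = 959 rad/s.
ζ = (R/2)·√(C/L) = (100/2)·√(3.94 µF/276 mH) = 0.189.
t_s ≈ 4/(ζω_n) = 0.0221 s.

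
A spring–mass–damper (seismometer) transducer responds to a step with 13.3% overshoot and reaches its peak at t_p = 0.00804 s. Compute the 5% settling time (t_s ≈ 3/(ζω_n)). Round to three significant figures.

t_s ≈ 0.0120 s

ζ from %OS: ζ = |ln 0.133|/√(π²+ln²0.133) = 0.540.
From t_p = π/ω_d, ω_d = π/0.00804 = 391 rad/s, so ω_n = ω_d/√(1−ζ²) = 464 rad/s.
t_s ≈ 3/(ζω_n) = 3/(0.540·464) = 0.0120 s.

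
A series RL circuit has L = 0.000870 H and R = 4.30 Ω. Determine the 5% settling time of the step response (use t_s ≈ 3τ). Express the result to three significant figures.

τ = L/R = 0.000870/4.30 = 0.000202 s.
t_s ≈ 3τ = 0.000607 s.

t_s ≈ 0.000607 s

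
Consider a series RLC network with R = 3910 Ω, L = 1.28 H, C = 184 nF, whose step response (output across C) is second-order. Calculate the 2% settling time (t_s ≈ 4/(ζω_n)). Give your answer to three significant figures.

For a series RLC circuit (capacitor voltage as output), ω_n = 1/√(LC) = 1/√(1.28 H · 184 nF) = 2060 rad/s.
ζ = (R/2)·√(C/L) = (3910/2)·√(184 nF/1.28 H) = 0.741.
t_s ≈ 4/(ζω_n) = 0.00262 s.

t_s ≈ 0.00262 s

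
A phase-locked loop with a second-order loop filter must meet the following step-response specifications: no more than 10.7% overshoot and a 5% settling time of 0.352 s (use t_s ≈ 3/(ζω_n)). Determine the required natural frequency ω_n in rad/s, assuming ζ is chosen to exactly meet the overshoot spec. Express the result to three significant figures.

ζ = −ln(OS)/√(π² + (ln OS)²). With OS = 0.107, ln OS = −2.235 and ζ = 2.235/3.855 = 0.580.
From t_s ≈ 3/(ζω_n): ω_n = 3/(ζ·t_s) = 3/(0.580·0.352) = 14.7 rad/s.

ω_n ≈ 14.7 rad/s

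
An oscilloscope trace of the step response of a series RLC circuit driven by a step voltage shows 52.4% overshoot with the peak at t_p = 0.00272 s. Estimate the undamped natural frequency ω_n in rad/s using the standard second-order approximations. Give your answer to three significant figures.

ω_n ≈ 1180 rad/s

ζ from %OS: ζ = |ln 0.524|/√(π²+ln²0.524) = 0.201.
From t_p = π/ω_d, ω_d = π/0.00272 = 1150 rad/s, so ω_n = ω_d/√(1−ζ²) = 1180 rad/s.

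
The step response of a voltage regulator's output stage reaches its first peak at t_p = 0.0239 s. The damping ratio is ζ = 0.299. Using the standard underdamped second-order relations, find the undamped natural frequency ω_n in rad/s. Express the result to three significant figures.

ω_n ≈ 138 rad/s

Peak time t_p = π/ω_d, so ω_d = π/t_p = π/0.0239 = 131 rad/s.
ω_n = ω_d/√(1−ζ²) = 131/√0.911 = 138 rad/s.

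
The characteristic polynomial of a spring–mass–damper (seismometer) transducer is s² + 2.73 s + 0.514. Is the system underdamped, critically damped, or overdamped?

overdamped

a² − 4b = 5.4 > 0 (two distinct real roots); the system is overdamped.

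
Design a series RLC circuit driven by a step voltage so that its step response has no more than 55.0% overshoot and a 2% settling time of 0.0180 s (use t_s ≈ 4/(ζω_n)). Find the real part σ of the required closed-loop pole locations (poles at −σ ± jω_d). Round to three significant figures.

σ ≈ 222

The settling-time spec alone fixes σ = ζω_n = 4/t_s = 4/0.0180 = 222.
(Overshoot then fixes ζ = 0.187 and hence ω_d = σ·√(1−ζ²)/ζ = 1170 rad/s.)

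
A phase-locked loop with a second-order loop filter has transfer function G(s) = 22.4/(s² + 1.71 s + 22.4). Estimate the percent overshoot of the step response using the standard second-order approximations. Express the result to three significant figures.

ω_n = √22.4 = 4.73 rad/s; ζ = 1.71/(2·4.73) = 0.181.
Overshoot: exp(−π·0.181/√(1−0.181²)) = 0.562, i.e. 56.2%.

%OS ≈ 56.2%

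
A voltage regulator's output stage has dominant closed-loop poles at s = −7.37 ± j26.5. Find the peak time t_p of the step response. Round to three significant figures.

t_p = π/ω_d with ω_d = 26.5 (the imaginary part), so t_p = 0.119 s.

t_p ≈ 0.119 s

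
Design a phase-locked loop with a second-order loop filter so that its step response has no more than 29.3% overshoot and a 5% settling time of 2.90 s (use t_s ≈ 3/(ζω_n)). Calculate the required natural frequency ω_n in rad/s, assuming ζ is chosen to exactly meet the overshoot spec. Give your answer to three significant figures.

ω_n ≈ 2.84 rad/s

Inverting the overshoot relation: ζ = |ln 0.293|/√(π² + ln²0.293) = 0.364.
Then ω_n = 3/(ζ t_s) = 3/(0.364 × 2.90) = 2.84 rad/s.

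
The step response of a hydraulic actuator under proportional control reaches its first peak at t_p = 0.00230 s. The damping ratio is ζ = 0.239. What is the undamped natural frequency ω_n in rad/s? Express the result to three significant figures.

Peak time t_p = π/ω_d, so ω_d = π/t_p = π/0.00230 = 1370 rad/s.
ω_n = ω_d/√(1−ζ²) = 1370/√0.943 = 1410 rad/s.

ω_n ≈ 1410 rad/s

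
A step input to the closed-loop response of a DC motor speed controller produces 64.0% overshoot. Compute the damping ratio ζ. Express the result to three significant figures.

From %OS = 100·exp(−πζ/√(1−ζ²)), invert to get ζ = −ln(OS)/√(π² + ln²(OS)) with OS = 0.640.
−ln 0.640 = 0.4463, so ζ = 0.4463/√(π² + 0.1992) = 0.141.

ζ ≈ 0.141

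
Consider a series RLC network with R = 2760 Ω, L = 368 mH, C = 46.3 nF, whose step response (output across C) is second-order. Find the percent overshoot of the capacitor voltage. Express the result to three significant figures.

%OS ≈ 17.1%

For a series RLC circuit (capacitor voltage as output), ω_n = 1/√(LC) = 1/√(368 mH · 46.3 nF) = 7660 rad/s.
ζ = (R/2)·√(C/L) = (2760/2)·√(46.3 nF/368 mH) = 0.489.
%OS = 100·exp(−πζ/√(1−ζ²)) = 17.1%.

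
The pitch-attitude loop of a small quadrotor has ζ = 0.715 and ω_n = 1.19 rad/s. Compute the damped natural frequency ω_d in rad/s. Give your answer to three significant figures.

ω_d ≈ 0.832 rad/s

ω_d = ω_n√(1−ζ²) = 1.19·√0.489 = 0.832 rad/s.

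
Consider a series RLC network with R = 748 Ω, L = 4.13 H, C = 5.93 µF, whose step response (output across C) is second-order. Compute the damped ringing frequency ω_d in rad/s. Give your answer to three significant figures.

ω_d ≈ 181 rad/s

For a series RLC circuit (capacitor voltage as output), ω_n = 1/√(LC) = 1/√(4.13 H · 5.93 µF) = 202 rad/s.
ζ = (R/2)·√(C/L) = (748/2)·√(5.93 µF/4.13 H) = 0.448.
ω_d = ω_n√(1−ζ²) = 181 rad/s.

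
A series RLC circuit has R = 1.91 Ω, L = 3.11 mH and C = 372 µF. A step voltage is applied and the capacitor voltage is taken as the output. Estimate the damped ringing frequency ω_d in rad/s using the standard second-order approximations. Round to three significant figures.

For a series RLC circuit (capacitor voltage as output), ω_n = 1/√(LC) = 1/√(3.11 mH · 372 µF) = 930 rad/s.
ζ = (R/2)·√(C/L) = (1.91/2)·√(372 µF/3.11 mH) = 0.330.
ω_d = ω_n√(1−ζ²) = 878 rad/s.

ω_d ≈ 878 rad/s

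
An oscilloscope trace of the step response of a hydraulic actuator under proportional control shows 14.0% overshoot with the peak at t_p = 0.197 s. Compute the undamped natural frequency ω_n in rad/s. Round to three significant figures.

ζ from %OS: ζ = |ln 0.140|/√(π²+ln²0.140) = 0.531.
t_p = π/ω_d ⇒ ω_d = 15.9 rad/s; then ω_n = ω_d/√(1−ζ²) = 18.8 rad/s.

ω_n ≈ 18.8 rad/s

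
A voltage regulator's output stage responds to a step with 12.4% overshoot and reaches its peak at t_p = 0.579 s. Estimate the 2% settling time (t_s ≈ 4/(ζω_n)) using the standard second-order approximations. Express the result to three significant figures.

t_s ≈ 1.11 s

The overshoot fixes ζ = −ln(OS)/√(π²+ln²(OS)) = 0.553.
t_p = π/ω_d ⇒ ω_d = 5.43 rad/s; then ω_n = ω_d/√(1−ζ²) = 6.51 rad/s.
t_s ≈ 4/(ζω_n) = 4/(0.553·6.51) = 1.11 s.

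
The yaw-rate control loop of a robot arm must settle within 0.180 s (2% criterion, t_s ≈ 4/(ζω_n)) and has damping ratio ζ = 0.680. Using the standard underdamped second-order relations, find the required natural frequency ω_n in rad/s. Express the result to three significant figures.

ω_n ≈ 32.7 rad/s

Rearranging t_s ≈ 4/(ζω_n) gives ω_n = 4/(ζ·t_s) = 4/(0.680 × 0.180) = 32.7 rad/s.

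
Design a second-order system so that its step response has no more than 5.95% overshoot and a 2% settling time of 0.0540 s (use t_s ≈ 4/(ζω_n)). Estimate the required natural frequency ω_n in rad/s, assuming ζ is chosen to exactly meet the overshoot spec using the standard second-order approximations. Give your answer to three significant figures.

ζ = −ln(OS)/√(π² + (ln OS)²). With OS = 0.0595, ln OS = −2.822 and ζ = 2.822/4.223 = 0.668.
From t_s ≈ 4/(ζω_n): ω_n = 4/(ζ·t_s) = 4/(0.668·0.0540) = 111 rad/s.

ω_n ≈ 111 rad/s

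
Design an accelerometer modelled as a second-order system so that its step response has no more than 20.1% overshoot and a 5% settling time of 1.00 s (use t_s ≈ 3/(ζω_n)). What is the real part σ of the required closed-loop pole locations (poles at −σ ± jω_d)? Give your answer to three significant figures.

The settling-time spec alone fixes σ = ζω_n = 3/t_s = 3/1.00 = 3.00.
(Overshoot then fixes ζ = 0.455 and hence ω_d = σ·√(1−ζ²)/ζ = 5.87 rad/s.)

σ ≈ 3.00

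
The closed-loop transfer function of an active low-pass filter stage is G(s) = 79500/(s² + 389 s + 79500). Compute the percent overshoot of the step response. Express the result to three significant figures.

%OS ≈ 5.01%

ω_n = √79500 = 282 rad/s; ζ = 389/(2·282) = 0.690.
%OS = 100·exp(−πζ/√(1−ζ²)) = 5.01%.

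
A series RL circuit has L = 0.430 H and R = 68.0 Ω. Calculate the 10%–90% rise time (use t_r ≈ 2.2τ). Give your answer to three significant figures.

t_r ≈ 0.0139 s

τ = L/R = 0.430/68.0 = 0.00632 s.
t_r ≈ 2.2τ = 0.0139 s.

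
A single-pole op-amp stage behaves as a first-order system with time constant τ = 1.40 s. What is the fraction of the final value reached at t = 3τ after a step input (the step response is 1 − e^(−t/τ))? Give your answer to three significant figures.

y(t)/y_∞ = 1 − e^(−t/τ) = 1 − e^(−3) = 1 − e^(−3.00) = 0.950.

y/y_∞ ≈ 0.950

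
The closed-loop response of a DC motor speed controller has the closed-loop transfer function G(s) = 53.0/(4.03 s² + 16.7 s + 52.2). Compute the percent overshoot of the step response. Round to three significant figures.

%OS ≈ 10.9%

Dividing through by 4.03: denominator becomes s² + 4.144 s + 12.95.
So ω_n = √12.95 = 3.60 rad/s and ζ = 4.144/(2·3.60) = 0.576.
Overshoot: exp(−π·0.576/√(1−0.576²)) = 0.109, i.e. 10.9%.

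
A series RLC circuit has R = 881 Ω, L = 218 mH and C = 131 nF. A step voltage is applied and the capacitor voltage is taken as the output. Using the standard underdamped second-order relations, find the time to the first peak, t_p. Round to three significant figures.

For a series RLC circuit (capacitor voltage as output), ω_n = 1/√(LC) = 1/√(218 mH · 131 nF) = 5920 rad/s.
ζ = (R/2)·√(C/L) = (881/2)·√(131 nF/218 mH) = 0.341.
The damped frequency ω_d = ω_n√(1−ζ²) = 5560 rad/s. t_p = π/ω_d = 0.000565 s.

t_p ≈ 0.000565 s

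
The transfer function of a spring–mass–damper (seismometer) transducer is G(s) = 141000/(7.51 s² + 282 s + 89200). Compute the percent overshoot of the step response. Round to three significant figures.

Dividing through by 7.51: denominator becomes s² + 37.55 s + 11880.
So ω_n = √11880 = 109 rad/s and ζ = 37.55/(2·109) = 0.172.
%OS = 100·exp(−πζ/√(1−ζ²)) = 57.7%.

%OS ≈ 57.7%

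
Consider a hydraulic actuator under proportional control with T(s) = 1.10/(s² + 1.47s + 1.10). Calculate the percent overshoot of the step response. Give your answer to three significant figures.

Comparing the denominator to s² + 2ζω_n s + ω_n²: ω_n = √1.10 = 1.05 rad/s, and 2ζω_n = 1.47 so ζ = 1.47/(2·1.05) = 0.701.
%OS = 100·exp(−πζ/√(1−ζ²)) = 4.57%.

%OS ≈ 4.57%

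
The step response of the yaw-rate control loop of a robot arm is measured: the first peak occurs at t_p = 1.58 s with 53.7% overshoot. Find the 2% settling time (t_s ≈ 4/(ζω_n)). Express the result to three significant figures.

From the overshoot, ζ = −ln(OS)/√(π²+ln²(OS)) = 0.194.
t_p = π/ω_d ⇒ ω_d = 1.99 rad/s; then ω_n = ω_d/√(1−ζ²) = 2.03 rad/s.
t_s ≈ 4/(ζω_n) = 4/(0.194·2.03) = 10.2 s.

t_s ≈ 10.2 s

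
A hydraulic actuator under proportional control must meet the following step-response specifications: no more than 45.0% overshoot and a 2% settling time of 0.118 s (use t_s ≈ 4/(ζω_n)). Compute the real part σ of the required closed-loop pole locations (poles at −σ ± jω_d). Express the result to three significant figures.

The settling-time spec alone fixes σ = ζω_n = 4/t_s = 4/0.118 = 33.9.
(Overshoot then fixes ζ = 0.246 and hence ω_d = σ·√(1−ζ²)/ζ = 133 rad/s.)

σ ≈ 33.9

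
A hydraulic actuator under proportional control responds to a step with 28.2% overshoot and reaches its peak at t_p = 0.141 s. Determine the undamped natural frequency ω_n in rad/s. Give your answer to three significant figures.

ω_n ≈ 24.0 rad/s

From the overshoot, ζ = −ln(OS)/√(π²+ln²(OS)) = 0.374.
t_p = π/ω_d ⇒ ω_d = 22.3 rad/s; then ω_n = ω_d/√(1−ζ²) = 24.0 rad/s.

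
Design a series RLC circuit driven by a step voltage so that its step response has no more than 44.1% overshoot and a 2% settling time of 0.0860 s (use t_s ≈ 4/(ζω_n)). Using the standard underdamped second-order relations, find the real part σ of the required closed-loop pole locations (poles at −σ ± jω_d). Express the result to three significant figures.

The settling-time spec alone fixes σ = ζω_n = 4/t_s = 4/0.0860 = 46.5.
(Overshoot then fixes ζ = 0.252 and hence ω_d = σ·√(1−ζ²)/ζ = 178 rad/s.)

σ ≈ 46.5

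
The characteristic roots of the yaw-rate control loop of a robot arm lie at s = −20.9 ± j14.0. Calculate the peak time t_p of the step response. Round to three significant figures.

t_p = π/ω_d with ω_d = 14.0 (the imaginary part), so t_p = 0.224 s.

t_p ≈ 0.224 s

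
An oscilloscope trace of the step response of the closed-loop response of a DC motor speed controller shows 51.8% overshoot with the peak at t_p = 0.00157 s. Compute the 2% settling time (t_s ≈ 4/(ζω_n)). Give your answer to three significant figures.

The overshoot fixes ζ = −ln(OS)/√(π²+ln²(OS)) = 0.205.
From t_p = π/ω_d, ω_d = π/0.00157 = 2000 rad/s, so ω_n = ω_d/√(1−ζ²) = 2040 rad/s.
t_s ≈ 4/(ζω_n) = 4/(0.205·2040) = 0.00955 s.

t_s ≈ 0.00955 s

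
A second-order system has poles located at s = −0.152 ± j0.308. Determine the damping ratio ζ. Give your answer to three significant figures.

The poles are at −σ ± jω_d with σ = 0.152 and ω_d = 0.308, so ω_n = √(σ²+ω_d²) = 0.343 rad/s and ζ = σ/ω_n = 0.443.

ζ ≈ 0.443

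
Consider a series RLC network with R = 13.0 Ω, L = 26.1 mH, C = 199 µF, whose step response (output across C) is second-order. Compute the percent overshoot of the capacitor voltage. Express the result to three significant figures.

%OS ≈ 11.5%

For a series RLC circuit (capacitor voltage as output), ω_n = 1/√(LC) = 1/√(26.1 mH · 199 µF) = 439 rad/s.
ζ = (R/2)·√(C/L) = (13.0/2)·√(199 µF/26.1 mH) = 0.568.
%OS = 100·exp(−πζ/√(1−ζ²)) = 11.5%.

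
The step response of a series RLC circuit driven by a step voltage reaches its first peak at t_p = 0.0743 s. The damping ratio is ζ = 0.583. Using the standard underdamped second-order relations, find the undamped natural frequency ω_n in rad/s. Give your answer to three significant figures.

Peak time t_p = π/ω_d, so ω_d = π/t_p = π/0.0743 = 42.3 rad/s.
ω_n = ω_d/√(1−ζ²) = 42.3/√0.660 = 52.0 rad/s.

ω_n ≈ 52.0 rad/s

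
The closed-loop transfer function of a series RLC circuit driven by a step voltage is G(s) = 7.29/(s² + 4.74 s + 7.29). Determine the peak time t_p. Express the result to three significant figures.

t_p ≈ 2.43 s

Comparing the denominator to s² + 2ζω_n s + ω_n²: ω_n = √7.29 = 2.70 rad/s, and 2ζω_n = 4.74 so ζ = 4.74/(2·2.70) = 0.878.
ω_d = ω_n√(1−ζ²) = 1.29 rad/s. Then t_p = π/ω_d = 2.43 s.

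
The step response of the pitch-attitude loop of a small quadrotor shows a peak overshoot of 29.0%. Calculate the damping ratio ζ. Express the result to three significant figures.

ζ ≈ 0.367

ζ = −ln(OS)/√(π² + (ln OS)²). With OS = 0.290, ln OS = −1.238 and ζ = 1.238/3.377 = 0.367.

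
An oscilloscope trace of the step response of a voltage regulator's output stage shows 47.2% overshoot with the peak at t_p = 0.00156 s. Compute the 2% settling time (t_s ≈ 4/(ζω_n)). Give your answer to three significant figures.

t_s ≈ 0.00831 s

From the overshoot, ζ = −ln(OS)/√(π²+ln²(OS)) = 0.232.
t_p = π/ω_d ⇒ ω_d = 2010 rad/s; then ω_n = ω_d/√(1−ζ²) = 2070 rad/s.
t_s ≈ 4/(ζω_n) = 4/(0.232·2070) = 0.00831 s.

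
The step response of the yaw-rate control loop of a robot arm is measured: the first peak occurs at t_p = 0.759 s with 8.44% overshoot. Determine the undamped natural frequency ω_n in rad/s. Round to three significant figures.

From the overshoot, ζ = −ln(OS)/√(π²+ln²(OS)) = 0.618.
t_p = π/ω_d ⇒ ω_d = 4.14 rad/s; then ω_n = ω_d/√(1−ζ²) = 5.27 rad/s.

ω_n ≈ 5.27 rad/s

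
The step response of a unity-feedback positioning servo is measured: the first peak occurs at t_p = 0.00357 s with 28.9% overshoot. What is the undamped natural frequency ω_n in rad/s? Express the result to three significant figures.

The overshoot fixes ζ = −ln(OS)/√(π²+ln²(OS)) = 0.367.
From t_p = π/ω_d, ω_d = π/0.00357 = 880 rad/s, so ω_n = ω_d/√(1−ζ²) = 946 rad/s.

ω_n ≈ 946 rad/s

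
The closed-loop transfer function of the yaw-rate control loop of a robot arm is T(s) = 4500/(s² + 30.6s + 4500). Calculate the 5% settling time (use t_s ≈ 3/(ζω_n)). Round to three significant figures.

Matching coefficients with s² + 2ζω_n s + ω_n² gives ω_n² = 4500 ⇒ ω_n = 67.1 rad/s, and ζ = 30.6/(2ω_n) = 0.228.
t_s ≈ 3/(ζω_n) = 3/(0.228·67.1) = 0.196 s.

t_s ≈ 0.196 s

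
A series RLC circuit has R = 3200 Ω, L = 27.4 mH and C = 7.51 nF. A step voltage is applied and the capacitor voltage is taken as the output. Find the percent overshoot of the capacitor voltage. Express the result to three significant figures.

%OS ≈ 0.808%

For a series RLC circuit (capacitor voltage as output), ω_n = 1/√(LC) = 1/√(27.4 mH · 7.51 nF) = 69700 rad/s.
ζ = (R/2)·√(C/L) = (3200/2)·√(7.51 nF/27.4 mH) = 0.838.
%OS = 100·exp(−πζ/√(1−ζ²)) = 0.808%.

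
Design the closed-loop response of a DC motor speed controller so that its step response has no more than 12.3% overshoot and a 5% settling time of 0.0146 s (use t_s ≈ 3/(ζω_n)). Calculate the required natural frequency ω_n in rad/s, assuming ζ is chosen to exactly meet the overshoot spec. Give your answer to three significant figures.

ζ = −ln(OS)/√(π² + (ln OS)²). With OS = 0.123, ln OS = −2.096 and ζ = 2.096/3.776 = 0.555.
Then ω_n = 3/(ζ t_s) = 3/(0.555 × 0.0146) = 370 rad/s.

ω_n ≈ 370 rad/s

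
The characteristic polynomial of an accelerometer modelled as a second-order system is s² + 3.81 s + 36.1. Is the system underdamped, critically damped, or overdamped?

underdamped

a² − 4b = 3.81² − 4·36.1 < 0 (complex roots); the system is underdamped.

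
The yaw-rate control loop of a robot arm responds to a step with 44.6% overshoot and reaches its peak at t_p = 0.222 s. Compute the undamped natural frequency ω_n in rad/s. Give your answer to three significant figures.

The overshoot fixes ζ = −ln(OS)/√(π²+ln²(OS)) = 0.249.
t_p = π/ω_d ⇒ ω_d = 14.2 rad/s; then ω_n = ω_d/√(1−ζ²) = 14.6 rad/s.

ω_n ≈ 14.6 rad/s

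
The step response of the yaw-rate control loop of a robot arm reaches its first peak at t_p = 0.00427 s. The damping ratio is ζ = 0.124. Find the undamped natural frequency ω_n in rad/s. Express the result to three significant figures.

ω_n ≈ 741 rad/s

Peak time t_p = π/ω_d, so ω_d = π/t_p = π/0.00427 = 736 rad/s.
ω_n = ω_d/√(1−ζ²) = 736/√0.985 = 741 rad/s.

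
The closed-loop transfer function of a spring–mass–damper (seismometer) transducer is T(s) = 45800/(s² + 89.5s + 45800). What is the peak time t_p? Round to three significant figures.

Matching coefficients with s² + 2ζω_n s + ω_n² gives ω_n² = 45800 ⇒ ω_n = 214 rad/s, and ζ = 89.5/(2ω_n) = 0.209.
ω_d = 214·√(1 − 0.209²) = 209 rad/s. Then t_p = π/ω_d = 0.0150 s.

t_p ≈ 0.0150 s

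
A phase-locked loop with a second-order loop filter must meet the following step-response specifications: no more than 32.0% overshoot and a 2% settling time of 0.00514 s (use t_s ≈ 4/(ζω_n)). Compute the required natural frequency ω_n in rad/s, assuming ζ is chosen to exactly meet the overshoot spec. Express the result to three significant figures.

ω_n ≈ 2280 rad/s

Inverting the overshoot relation: ζ = |ln 0.320|/√(π² + ln²0.320) = 0.341.
Then ω_n = 4/(ζ t_s) = 4/(0.341 × 0.00514) = 2280 rad/s.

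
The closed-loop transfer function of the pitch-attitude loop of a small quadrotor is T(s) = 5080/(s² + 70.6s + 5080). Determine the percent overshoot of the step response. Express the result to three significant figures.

Comparing the denominator to s² + 2ζω_n s + ω_n²: ω_n = √5080 = 71.3 rad/s, and 2ζω_n = 70.6 so ζ = 70.6/(2·71.3) = 0.495.
Overshoot: exp(−π·0.495/√(1−0.495²)) = 0.167, i.e. 16.7%.

%OS ≈ 16.7%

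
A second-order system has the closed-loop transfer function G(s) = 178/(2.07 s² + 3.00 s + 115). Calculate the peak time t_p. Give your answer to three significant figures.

Dividing through by 2.07: denominator becomes s² + 1.449 s + 55.56.
So ω_n = √55.56 = 7.45 rad/s and ζ = 1.449/(2·7.45) = 0.0972.
The damped frequency ω_d = ω_n√(1−ζ²) = 7.42 rad/s. t_p = π/ω_d = 0.423 s.

t_p ≈ 0.423 s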